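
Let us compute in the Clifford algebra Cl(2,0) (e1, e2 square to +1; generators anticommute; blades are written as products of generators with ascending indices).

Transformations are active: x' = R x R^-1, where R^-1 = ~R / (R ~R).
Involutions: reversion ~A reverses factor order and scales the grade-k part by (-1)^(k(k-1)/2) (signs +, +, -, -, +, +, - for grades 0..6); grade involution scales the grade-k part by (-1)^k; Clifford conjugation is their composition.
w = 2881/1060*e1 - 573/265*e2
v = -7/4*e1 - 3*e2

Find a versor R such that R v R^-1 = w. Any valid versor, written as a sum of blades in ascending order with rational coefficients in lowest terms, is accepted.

The midline construction: v and w both square to 193/16, so reflecting in their sum 513/530*e1 - 1368/265*e2 exchanges them.
Answer: 513/530*e1 - 1368/265*e2


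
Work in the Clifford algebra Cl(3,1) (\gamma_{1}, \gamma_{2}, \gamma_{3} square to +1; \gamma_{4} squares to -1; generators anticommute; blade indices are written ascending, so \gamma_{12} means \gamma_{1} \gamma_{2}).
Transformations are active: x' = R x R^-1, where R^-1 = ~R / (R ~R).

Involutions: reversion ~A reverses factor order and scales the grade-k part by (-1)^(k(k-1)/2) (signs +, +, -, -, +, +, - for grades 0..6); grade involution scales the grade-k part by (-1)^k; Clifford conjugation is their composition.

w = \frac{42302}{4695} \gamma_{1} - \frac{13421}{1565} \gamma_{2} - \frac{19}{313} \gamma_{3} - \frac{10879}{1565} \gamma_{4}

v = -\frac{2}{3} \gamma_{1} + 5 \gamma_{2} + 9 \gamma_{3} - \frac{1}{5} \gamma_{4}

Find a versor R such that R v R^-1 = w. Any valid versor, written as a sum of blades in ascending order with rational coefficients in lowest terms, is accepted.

A norm check does it: q(v) = q(w) = \frac{23941}{225}, hence R = v + w = \frac{39172}{4695} \gamma_{1} - \frac{5596}{1565} \gamma_{2} + \frac{2798}{313} \gamma_{3} - \frac{11192}{1565} \gamma_{4} realises the map — parallel part kept, (v - w)/2 negated, v carried to w.
Answer: \frac{39172}{4695} \gamma_{1} - \frac{5596}{1565} \gamma_{2} + \frac{2798}{313} \gamma_{3} - \frac{11192}{1565} \gamma_{4}


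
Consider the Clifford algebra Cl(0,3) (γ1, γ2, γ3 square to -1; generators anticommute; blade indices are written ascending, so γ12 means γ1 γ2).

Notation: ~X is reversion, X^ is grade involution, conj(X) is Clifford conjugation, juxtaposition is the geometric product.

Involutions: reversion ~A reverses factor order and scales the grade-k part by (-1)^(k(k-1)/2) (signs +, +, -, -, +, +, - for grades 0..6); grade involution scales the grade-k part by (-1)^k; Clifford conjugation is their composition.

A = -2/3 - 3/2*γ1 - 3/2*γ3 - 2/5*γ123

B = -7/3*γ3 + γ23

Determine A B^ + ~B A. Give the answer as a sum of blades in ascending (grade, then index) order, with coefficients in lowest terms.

first term: 7/2 + 2/5*γ1 - 3/2*γ2 - 14/9*γ3 + 14/15*γ12 - 7/2*γ13 - 2/3*γ23 - 3/2*γ123
second term: -7/2 - 2/5*γ1 - 3/2*γ2 + 14/9*γ3 - 14/15*γ12 - 7/2*γ13 + 2/3*γ23 + 3/2*γ123
Answer: -3*γ2 - 7*γ13


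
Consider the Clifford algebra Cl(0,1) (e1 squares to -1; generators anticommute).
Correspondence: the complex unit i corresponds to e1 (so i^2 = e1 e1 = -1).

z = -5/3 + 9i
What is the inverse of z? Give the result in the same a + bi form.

In blades: z = -5/3 + 9*e1.
With qbar = -5/3 - 9*e1 (scalar fixed, mapped units negated), z qbar = 754/9 (the sum of squared coefficients), so z^-1 = qbar / (754/9) = -15/754 - 81/754*e1; translating back:
Answer: -15/754 - 81/754*i


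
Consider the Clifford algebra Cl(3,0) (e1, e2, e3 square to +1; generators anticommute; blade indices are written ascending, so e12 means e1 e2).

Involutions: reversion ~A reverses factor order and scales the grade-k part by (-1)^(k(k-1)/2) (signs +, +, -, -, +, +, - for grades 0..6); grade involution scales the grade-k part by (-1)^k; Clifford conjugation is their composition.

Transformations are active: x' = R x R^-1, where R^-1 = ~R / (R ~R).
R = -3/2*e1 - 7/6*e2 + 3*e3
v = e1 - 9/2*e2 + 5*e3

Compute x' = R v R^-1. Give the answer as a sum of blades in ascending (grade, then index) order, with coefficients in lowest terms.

~R = -3/2*e1 - 7/6*e2 + 3*e3, and R ~R = 227/18, so R^-1 = ~R / (227/18).
R v = 75/4 + 95/12*e12 - 21/2*e13 + 23/3*e23
Answer: -2479/454*e1 + 234/227*e2 + 890/227*e3


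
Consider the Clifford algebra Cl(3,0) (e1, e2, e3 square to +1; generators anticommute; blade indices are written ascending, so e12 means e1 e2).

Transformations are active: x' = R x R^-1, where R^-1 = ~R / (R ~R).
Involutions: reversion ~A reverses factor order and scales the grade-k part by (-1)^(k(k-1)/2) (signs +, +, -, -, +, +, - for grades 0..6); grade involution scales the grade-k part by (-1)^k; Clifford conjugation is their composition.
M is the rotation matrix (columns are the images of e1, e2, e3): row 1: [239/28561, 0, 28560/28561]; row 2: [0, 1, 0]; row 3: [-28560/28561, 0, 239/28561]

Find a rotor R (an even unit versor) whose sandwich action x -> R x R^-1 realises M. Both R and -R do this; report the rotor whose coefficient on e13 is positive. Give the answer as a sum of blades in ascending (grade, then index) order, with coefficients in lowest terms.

Method: write R = a + b12*e12 + b13*e13 + b23*e23 with a^2 + b12^2 + b13^2 + b23^2 = 1 (so R^-1 = ~R). Expanding the columns R e_j ~R gives tr M = 4a^2 - 1 and, from the antisymmetric part, M21 - M12 = -4a*b12, M13 - M31 = 4a*b13, M32 - M23 = -4a*b23.
Here tr M = 29039/28561, so a^2 = (1 + tr M)/4 = 14400/28561 and a = ±120/169. Taking a = 120/169: M21 - M12 = 0, M13 - M31 = 57120/28561, M32 - M23 = 0, giving b12 = 0, b13 = 119/169, b23 = 0, i.e. R = 120/169 + 119/169*e13.
Its e13 coefficient is already positive.
Answer: 120/169 + 119/169*e13. Uniqueness: Spin(3) -> SO(3) maps R and -R to the same rotation of trace 29039/28561; fixing the sign of the e13 coefficient removes the ambiguity.


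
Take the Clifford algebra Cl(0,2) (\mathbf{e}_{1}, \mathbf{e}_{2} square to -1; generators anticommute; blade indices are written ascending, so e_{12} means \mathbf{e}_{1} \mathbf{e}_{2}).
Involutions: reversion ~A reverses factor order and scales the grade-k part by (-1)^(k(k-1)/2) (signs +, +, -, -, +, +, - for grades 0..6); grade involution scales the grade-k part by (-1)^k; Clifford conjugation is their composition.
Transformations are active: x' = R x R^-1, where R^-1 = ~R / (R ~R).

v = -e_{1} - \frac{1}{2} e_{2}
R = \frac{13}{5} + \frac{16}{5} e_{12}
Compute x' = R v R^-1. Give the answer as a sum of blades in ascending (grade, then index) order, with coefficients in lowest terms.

~R = \frac{13}{5} - \frac{16}{5} e_{12}, and R ~R = 17, so R^-1 = ~R / (17).
R v = -e_{1} - \frac{9}{2} e_{2}
Answer: \frac{59}{85} e_{1} - \frac{149}{170} e_{2}


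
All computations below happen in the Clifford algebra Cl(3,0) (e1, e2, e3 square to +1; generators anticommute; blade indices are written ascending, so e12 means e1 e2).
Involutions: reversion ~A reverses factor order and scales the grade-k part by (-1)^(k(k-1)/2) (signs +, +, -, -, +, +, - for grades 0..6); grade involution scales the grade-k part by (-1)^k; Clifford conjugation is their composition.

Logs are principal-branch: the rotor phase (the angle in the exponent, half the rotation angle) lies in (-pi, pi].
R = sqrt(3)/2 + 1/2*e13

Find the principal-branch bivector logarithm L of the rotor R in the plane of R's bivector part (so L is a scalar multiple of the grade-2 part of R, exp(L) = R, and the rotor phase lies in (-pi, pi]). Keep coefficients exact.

The scalar part of R is sqrt(3)/2, so the principal-branch rotor phase is pinned; divide the bivector part by its sine to get the unit plane — L is the phase times that plane.
Concretely: cos(phase) = sqrt(3)/2 gives phase = ±pi/6, and since phase/sin(phase) is even the sign is immaterial: L = (phase/sin(phase)) * <R>_2 = (pi/3) * <R>_2.
Answer: pi/6*e13


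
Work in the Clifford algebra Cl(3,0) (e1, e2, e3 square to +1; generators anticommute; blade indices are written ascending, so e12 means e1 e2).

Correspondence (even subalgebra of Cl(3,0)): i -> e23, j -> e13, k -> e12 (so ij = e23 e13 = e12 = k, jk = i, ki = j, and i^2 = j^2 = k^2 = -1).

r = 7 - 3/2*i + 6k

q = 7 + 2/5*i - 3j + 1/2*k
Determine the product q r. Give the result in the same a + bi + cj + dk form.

In blades: q = 7 + 1/2*e12 - 3*e13 + 2/5*e23, r = 7 + 6*e12 - 3/2*e23.
Distribute q over r term by term (generator squares from the signature, products reordered to ascending indices): (7)*r = 49 + 42*e12 - 21/2*e23; (1/2*e12)*r = -3 + 7/2*e12 - 3/4*e13; (-3*e13)*r = -9/2*e12 - 21*e13 - 18*e23; (2/5*e23)*r = 3/5 - 12/5*e13 + 14/5*e23.
Sum: 233/5 + 41*e12 - 483/20*e13 - 257/10*e23; translating back through the correspondence:
Answer: 233/5 - 257/10*i - 483/20*j + 41k


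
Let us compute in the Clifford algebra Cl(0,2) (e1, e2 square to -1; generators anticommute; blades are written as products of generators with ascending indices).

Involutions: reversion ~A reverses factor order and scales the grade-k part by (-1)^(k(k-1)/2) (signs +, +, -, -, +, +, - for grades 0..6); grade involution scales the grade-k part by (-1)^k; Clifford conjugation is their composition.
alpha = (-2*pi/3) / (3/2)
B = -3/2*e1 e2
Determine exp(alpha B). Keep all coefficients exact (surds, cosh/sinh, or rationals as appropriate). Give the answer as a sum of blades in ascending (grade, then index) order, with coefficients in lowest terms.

B^2 = (-3/2)^2*(e1 e2)^2 = 9/4*(-1) = -9/4 (a basis 2-blade squares to minus the product of its generators' squares).
B^2 = -9/4 — the series telescopes trigonometrically here: l = 3/2, alpha*l = -2*pi/3, so exp(alpha B) = cos(-2*pi/3) + (sin(-2*pi/3)/(3/2))*B = -1/2 + (-sqrt(3)/3)*B.
Answer: -1/2 + sqrt(3)/2*e1 e2


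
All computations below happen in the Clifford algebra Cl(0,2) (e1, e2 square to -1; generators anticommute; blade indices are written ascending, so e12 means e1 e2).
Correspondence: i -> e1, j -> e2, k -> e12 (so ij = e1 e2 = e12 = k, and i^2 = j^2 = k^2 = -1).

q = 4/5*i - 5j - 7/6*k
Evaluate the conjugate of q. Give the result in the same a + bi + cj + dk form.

In blades: q = 4/5*e1 - 5*e2 - 7/6*e12.
Conjugation here is Clifford conjugation: the scalar is fixed and the grade-1 and grade-2 blades all flip sign, giving -4/5*e1 + 5*e2 + 7/6*e12; translating back:
Answer: -4/5*i + 5j + 7/6*k


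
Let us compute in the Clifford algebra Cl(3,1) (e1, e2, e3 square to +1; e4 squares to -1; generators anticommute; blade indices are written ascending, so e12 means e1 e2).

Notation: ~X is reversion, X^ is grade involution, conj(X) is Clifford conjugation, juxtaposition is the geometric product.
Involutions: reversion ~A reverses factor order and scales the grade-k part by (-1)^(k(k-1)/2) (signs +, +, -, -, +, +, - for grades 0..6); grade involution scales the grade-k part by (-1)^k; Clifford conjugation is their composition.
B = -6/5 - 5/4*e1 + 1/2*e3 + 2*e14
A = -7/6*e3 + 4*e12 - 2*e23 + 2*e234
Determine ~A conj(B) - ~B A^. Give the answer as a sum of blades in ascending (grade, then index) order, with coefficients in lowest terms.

first term: 7/12 + 4*e2 + 7/5*e3 + 24/5*e12 + 35/24*e13 - 12/5*e23 - 9*e24 + 17/2*e123 - 7/3*e134 + 12/5*e234 - 3/2*e1234
second term: 7/12 - 4*e2 - 7/5*e3 - 24/5*e12 - 35/24*e13 + 12/5*e23 - 7*e24 + 1/2*e123 + 7/3*e134 + 12/5*e234 + 13/2*e1234
Answer: 8*e2 + 14/5*e3 + 48/5*e12 + 35/12*e13 - 24/5*e23 - 2*e24 + 8*e123 - 14/3*e134 - 8*e1234


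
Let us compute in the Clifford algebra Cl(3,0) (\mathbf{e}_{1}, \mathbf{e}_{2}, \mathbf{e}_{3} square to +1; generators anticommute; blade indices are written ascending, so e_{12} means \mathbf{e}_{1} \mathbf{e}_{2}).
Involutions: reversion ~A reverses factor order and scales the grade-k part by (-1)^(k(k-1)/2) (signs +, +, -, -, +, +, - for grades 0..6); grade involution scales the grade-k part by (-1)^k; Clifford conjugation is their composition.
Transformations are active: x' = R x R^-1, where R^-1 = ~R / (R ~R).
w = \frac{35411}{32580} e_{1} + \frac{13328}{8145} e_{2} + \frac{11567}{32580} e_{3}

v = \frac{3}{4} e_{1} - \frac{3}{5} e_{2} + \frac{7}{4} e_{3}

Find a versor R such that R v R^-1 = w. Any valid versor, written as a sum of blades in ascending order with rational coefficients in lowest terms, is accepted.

Take R = v + w = \frac{29923}{16290} e_{1} + \frac{8441}{8145} e_{2} + \frac{34291}{16290} e_{3}. Because q(v) = q(w) = \frac{797}{200}, conjugation by R sends v exactly to w.
Answer: \frac{29923}{16290} e_{1} + \frac{8441}{8145} e_{2} + \frac{34291}{16290} e_{3}


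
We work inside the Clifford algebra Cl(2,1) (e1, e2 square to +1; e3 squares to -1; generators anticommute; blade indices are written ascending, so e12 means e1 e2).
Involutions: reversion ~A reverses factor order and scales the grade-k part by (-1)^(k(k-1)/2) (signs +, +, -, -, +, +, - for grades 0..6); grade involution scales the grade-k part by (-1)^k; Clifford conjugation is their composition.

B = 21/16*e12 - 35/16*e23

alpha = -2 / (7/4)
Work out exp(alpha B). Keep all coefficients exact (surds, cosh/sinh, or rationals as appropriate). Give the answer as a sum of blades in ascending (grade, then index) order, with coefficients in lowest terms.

B^2 term by term: the squares give (21/16)^2*(e12)^2 + (-35/16)^2*(e23)^2 = 441/256*(-1) + 1225/256*(+1) = 49/16 (each basis 2-blade squares to minus the product of its generators' squares); cross terms between blades sharing an index anticommute and cancel. So B^2 = 49/16.
B^2 = 49/16 — B^2 > 0, so the exponential closes hyperbolically: l = 7/4, alpha*l = -2, so exp(alpha B) = cosh(-2) + (sinh(-2)/(7/4))*B = cosh(2) + (-4*sinh(2)/7)*B.
Answer: cosh(2) - 3*sinh(2)/4*e12 + 5*sinh(2)/4*e23


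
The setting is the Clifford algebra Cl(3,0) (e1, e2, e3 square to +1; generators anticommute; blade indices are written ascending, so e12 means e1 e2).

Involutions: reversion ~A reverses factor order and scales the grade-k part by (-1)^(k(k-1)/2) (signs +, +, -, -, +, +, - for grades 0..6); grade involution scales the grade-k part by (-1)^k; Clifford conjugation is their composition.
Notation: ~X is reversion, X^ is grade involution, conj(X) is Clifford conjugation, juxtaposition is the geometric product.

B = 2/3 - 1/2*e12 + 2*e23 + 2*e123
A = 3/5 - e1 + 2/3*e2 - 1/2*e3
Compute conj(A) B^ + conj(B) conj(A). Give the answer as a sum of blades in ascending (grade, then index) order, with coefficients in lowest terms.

first term: 2/5 + 1/3*e1 - 35/18*e2 - e3 - 13/10*e12 - 4/3*e13 - 4/5*e23 + 11/20*e123
second term: 2/5 + 1/3*e1 - 35/18*e2 - e3 + 13/10*e12 + 4/3*e13 + 4/5*e23 - 11/20*e123
Answer: 4/5 + 2/3*e1 - 35/9*e2 - 2*e3


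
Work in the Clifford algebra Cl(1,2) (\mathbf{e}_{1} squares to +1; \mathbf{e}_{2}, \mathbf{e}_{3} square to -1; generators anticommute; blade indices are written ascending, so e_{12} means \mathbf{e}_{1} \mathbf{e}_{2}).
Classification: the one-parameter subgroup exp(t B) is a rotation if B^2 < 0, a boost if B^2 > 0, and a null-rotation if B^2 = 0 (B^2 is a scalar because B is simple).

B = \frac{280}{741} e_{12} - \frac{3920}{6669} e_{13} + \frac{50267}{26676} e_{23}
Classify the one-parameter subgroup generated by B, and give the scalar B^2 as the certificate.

B^2 term by term: the squares give (\frac{280}{741})^2*(e_{12})^2 + (-\frac{3920}{6669})^2*(e_{13})^2 + (\frac{50267}{26676})^2*(e_{23})^2 = \frac{78400}{549081}*(+1) + \frac{15366400}{44475561}*(+1) + \frac{2526771289}{711608976}*(-1) = -\frac{49}{16} (each basis 2-blade squares to minus the product of its generators' squares); cross terms between blades sharing an index anticommute and cancel. So B^2 = -\frac{49}{16}.
Answer: rotation, certificate B^2 = -\frac{49}{16}. The invariant at work: B^2 = -\frac{49}{16} is unchanged by conjugation, hence its sign classifies the subgroup whatever basis B is written in.


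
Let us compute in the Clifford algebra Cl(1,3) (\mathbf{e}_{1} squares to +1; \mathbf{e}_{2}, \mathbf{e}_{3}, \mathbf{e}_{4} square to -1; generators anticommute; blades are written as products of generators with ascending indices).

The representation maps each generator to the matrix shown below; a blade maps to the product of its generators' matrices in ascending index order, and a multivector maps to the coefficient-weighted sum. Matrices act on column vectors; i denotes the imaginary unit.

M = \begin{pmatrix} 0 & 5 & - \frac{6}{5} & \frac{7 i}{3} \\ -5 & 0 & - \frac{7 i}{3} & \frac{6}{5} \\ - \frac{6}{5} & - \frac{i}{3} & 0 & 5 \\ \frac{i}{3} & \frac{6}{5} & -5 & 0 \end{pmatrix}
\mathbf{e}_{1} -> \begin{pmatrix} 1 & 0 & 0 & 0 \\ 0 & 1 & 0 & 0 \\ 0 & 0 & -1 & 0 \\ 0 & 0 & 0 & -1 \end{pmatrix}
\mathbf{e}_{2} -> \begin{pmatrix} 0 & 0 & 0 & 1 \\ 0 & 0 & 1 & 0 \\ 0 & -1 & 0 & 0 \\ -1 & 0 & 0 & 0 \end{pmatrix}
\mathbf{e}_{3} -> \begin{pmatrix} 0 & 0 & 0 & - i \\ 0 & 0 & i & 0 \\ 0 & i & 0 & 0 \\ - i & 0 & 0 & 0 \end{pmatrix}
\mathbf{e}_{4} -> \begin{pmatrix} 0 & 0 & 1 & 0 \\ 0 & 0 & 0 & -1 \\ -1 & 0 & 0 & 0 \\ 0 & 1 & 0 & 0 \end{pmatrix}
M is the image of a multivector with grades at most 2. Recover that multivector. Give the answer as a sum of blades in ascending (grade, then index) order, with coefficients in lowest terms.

Method: the blade images are trace-orthogonal — tr(rho(e_A) rho(e_B)^-1) = 4 if A = B and 0 otherwise — and rho(e_A)^-1 = (e_A)^2 * rho(e_A) with (e_A)^2 = +1 or -1, so the coefficient of e_A in the preimage is (e_A)^2 * tr(M rho(e_A))/4.
Nonzero projections over blades of grade <= 2: e_{3}: (e_{3})^2 = -1, tr(M rho(e_{3})) = \frac{16}{3}, coefficient -\frac{4}{3}; e_{1} e_{3}: (e_{1} e_{3})^2 = +1, tr(M rho(e_{1} e_{3})) = -4, coefficient -1; e_{1} e_{4}: (e_{1} e_{4})^2 = +1, tr(M rho(e_{1} e_{4})) = - \frac{24}{5}, coefficient -\frac{6}{5}; e_{2} e_{4}: (e_{2} e_{4})^2 = -1, tr(M rho(e_{2} e_{4})) = -20, coefficient 5. Every other blade of grade <= 2 projects to 0.
Answer: -\frac{4}{3} e_{3} - e_{1} e_{3} - \frac{6}{5} e_{1} e_{4} + 5 e_{2} e_{4}


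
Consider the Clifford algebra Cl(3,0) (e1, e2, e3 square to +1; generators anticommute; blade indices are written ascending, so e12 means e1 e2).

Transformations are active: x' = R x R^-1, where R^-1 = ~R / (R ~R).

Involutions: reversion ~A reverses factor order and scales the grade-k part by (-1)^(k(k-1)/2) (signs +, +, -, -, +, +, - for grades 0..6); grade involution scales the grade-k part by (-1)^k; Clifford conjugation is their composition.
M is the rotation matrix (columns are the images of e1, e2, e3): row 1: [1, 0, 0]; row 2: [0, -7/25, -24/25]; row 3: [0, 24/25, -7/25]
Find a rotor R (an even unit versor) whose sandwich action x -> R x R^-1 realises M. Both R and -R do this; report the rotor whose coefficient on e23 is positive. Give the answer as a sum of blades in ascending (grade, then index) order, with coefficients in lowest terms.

Method: write R = a + b12*e12 + b13*e13 + b23*e23 with a^2 + b12^2 + b13^2 + b23^2 = 1 (so R^-1 = ~R). Expanding the columns R e_j ~R gives tr M = 4a^2 - 1 and, from the antisymmetric part, M21 - M12 = -4a*b12, M13 - M31 = 4a*b13, M32 - M23 = -4a*b23.
Here tr M = 11/25, so a^2 = (1 + tr M)/4 = 9/25 and a = ±3/5. Taking a = 3/5: M21 - M12 = 0, M13 - M31 = 0, M32 - M23 = 48/25, giving b12 = 0, b13 = 0, b23 = -4/5, i.e. R = 3/5 - 4/5*e23.
Its e23 coefficient is negative, so report the other preimage -R.
Answer: -3/5 + 4/5*e23. Key observation: the double cover Spin(3) -> SO(3) sends R and -R to the same matrix (trace 11/25 here), so the stated sign of the e23 coefficient is what selects one sheet.


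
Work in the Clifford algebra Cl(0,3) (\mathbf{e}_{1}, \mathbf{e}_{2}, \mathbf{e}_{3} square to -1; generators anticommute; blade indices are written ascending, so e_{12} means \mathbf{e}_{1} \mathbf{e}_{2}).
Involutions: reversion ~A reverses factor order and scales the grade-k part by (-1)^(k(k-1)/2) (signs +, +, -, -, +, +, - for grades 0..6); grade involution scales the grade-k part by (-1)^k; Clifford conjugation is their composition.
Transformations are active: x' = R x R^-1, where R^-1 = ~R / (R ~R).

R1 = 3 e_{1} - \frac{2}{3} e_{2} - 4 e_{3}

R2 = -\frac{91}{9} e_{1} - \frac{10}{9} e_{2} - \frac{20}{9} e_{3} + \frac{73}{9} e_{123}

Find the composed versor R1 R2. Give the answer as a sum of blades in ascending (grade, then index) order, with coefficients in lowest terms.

Distribute over the terms of R1 (each basis-blade product reordered to ascending indices, repeated generators contracted through their squares):
(3 e_{1}) R2 = \frac{91}{3} - \frac{10}{3} e_{12} - \frac{20}{3} e_{13} - \frac{73}{3} e_{23}
(-\frac{2}{3} e_{2}) R2 = -\frac{20}{27} - \frac{182}{27} e_{12} - \frac{146}{27} e_{13} + \frac{40}{27} e_{23}
(-4 e_{3}) R2 = -\frac{80}{9} + \frac{292}{9} e_{12} - \frac{364}{9} e_{13} - \frac{40}{9} e_{23}
Summing the partial products and collecting blades:
Answer: \frac{559}{27} + \frac{604}{27} e_{12} - \frac{1418}{27} e_{13} - \frac{737}{27} e_{23}


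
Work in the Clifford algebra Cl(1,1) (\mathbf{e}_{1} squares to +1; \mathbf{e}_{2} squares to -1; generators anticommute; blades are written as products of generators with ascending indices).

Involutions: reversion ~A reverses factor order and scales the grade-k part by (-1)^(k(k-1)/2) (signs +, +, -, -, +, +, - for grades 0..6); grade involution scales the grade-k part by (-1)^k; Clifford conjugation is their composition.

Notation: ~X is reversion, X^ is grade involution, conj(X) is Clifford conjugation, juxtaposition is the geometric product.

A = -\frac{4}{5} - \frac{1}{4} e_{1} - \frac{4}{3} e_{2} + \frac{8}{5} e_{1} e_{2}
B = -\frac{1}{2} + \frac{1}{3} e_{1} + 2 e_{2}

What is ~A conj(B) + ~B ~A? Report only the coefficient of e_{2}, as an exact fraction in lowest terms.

first term: -\frac{131}{60} - \frac{337}{120} e_{1} + \frac{26}{15} e_{2} + \frac{77}{90} e_{1} e_{2}
second term: \frac{179}{60} - \frac{401}{120} e_{1} - \frac{22}{15} e_{2} + \frac{77}{90} e_{1} e_{2}
Answer: \frac{4}{15}


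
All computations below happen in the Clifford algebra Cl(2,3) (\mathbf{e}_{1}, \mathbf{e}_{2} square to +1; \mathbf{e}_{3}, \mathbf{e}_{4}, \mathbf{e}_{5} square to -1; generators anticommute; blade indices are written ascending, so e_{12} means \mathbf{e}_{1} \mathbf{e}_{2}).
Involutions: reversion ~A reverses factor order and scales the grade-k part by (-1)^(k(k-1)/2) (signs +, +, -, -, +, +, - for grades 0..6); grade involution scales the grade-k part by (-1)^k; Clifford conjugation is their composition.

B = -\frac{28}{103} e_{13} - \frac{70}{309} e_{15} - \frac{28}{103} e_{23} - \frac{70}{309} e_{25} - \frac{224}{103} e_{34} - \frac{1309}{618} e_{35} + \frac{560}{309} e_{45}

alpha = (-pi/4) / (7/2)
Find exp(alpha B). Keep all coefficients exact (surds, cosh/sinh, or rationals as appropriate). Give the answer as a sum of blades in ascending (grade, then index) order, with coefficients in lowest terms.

B^2 term by term: the squares give (-\frac{28}{103})^2*(e_{13})^2 + (-\frac{70}{309})^2*(e_{15})^2 + (-\frac{28}{103})^2*(e_{23})^2 + (-\frac{70}{309})^2*(e_{25})^2 + (-\frac{224}{103})^2*(e_{34})^2 + (-\frac{1309}{618})^2*(e_{35})^2 + (\frac{560}{309})^2*(e_{45})^2 = \frac{784}{10609}*(+1) + \frac{4900}{95481}*(+1) + \frac{784}{10609}*(+1) + \frac{4900}{95481}*(+1) + \frac{50176}{10609}*(-1) + \frac{1713481}{381924}*(-1) + \frac{313600}{95481}*(-1) = -\frac{49}{4} (each basis 2-blade squares to minus the product of its generators' squares); cross terms between blades sharing an index anticommute and cancel; the commuting (index-disjoint) pairs give grade-4 terms 2*c*c'*(blade product), which cancel blade by blade — e_{1235}: -\frac{3920}{31827} + \frac{3920}{31827} = 0; e_{1345}: -\frac{31360}{31827} + \frac{31360}{31827} = 0; e_{2345}: -\frac{31360}{31827} + \frac{31360}{31827} = 0 — confirming B is simple. So B^2 = -\frac{49}{4}.
B^2 = -\frac{49}{4} — circular case — the even/odd split gives cos and sin: l = \frac{7}{2}, alpha*l = - \frac{\pi}{4}, so exp(alpha B) = cos(- \frac{\pi}{4}) + (sin(- \frac{\pi}{4})/(\frac{7}{2}))*B = \frac{\sqrt{2}}{2} + (- \frac{\sqrt{2}}{7})*B.
Answer: \frac{\sqrt{2}}{2} + \frac{4 \sqrt{2}}{103} e_{13} + \frac{10 \sqrt{2}}{309} e_{15} + \frac{4 \sqrt{2}}{103} e_{23} + \frac{10 \sqrt{2}}{309} e_{25} + \frac{32 \sqrt{2}}{103} e_{34} + \frac{187 \sqrt{2}}{618} e_{35} - \frac{80 \sqrt{2}}{309} e_{45}


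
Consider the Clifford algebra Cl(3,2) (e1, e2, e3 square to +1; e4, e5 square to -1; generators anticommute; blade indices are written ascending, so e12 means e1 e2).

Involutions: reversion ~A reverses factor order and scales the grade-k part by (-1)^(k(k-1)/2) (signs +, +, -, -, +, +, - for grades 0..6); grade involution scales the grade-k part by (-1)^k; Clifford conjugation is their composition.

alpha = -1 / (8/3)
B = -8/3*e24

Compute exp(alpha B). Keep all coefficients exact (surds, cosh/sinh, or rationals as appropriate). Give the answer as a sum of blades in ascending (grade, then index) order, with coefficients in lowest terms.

B^2 = (-8/3)^2*(e24)^2 = 64/9*(+1) = 64/9 (a basis 2-blade squares to minus the product of its generators' squares).
B^2 = 64/9 — B^2 > 0, so the exponential closes hyperbolically: l = 8/3, alpha*l = -1, so exp(alpha B) = cosh(-1) + (sinh(-1)/(8/3))*B = cosh(1) + (-3*sinh(1)/8)*B.
Answer: cosh(1) + sinh(1)*e24


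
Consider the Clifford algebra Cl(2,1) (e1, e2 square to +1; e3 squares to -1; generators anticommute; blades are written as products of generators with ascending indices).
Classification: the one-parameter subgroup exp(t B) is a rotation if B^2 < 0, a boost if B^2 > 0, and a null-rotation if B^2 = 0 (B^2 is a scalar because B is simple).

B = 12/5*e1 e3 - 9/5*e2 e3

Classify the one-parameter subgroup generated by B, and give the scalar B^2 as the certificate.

B^2 term by term: the squares give (12/5)^2*(e1 e3)^2 + (-9/5)^2*(e2 e3)^2 = 144/25*(+1) + 81/25*(+1) = 9 (each basis 2-blade squares to minus the product of its generators' squares); cross terms between blades sharing an index anticommute and cancel. So B^2 = 9.
Answer: boost, certificate B^2 = 9. Note: conjugating B changes its blade decomposition but never the scalar B^2 = 9, whose sign settles the classification.


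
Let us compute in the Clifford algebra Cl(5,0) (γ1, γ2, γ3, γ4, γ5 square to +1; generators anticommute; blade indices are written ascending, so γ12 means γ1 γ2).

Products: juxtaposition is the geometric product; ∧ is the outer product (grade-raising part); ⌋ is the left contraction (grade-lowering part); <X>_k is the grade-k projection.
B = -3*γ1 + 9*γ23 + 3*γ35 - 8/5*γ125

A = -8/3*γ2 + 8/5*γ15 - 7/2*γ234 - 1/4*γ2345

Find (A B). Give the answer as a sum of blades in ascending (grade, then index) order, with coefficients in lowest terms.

step 1: -64/25*γ2 - 24*γ3 + 63/2*γ4 + 24/5*γ5 - 8*γ12 - 24/5*γ13 - 64/15*γ15 - 3/4*γ24 + 9/4*γ45 - 2/5*γ134 - 8*γ235 + 21/2*γ245 - 21/2*γ1234 + 72/5*γ1235 - 28/5*γ1345 + 3/4*γ12345
Answer: -64/25*γ2 - 24*γ3 + 63/2*γ4 + 24/5*γ5 - 8*γ12 - 24/5*γ13 - 64/15*γ15 - 3/4*γ24 + 9/4*γ45 - 2/5*γ134 - 8*γ235 + 21/2*γ245 - 21/2*γ1234 + 72/5*γ1235 - 28/5*γ1345 + 3/4*γ12345


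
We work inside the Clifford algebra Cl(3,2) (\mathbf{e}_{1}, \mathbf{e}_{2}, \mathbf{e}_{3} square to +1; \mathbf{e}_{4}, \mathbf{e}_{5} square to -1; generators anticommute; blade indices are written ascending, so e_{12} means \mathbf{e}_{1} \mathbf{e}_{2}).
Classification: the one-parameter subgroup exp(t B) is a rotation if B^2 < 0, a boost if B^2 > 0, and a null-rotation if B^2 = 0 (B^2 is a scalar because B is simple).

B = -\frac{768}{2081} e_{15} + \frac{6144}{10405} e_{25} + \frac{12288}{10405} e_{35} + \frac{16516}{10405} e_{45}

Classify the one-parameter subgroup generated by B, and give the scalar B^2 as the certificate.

B^2 term by term: the squares give (-\frac{768}{2081})^2*(e_{15})^2 + (\frac{6144}{10405})^2*(e_{25})^2 + (\frac{12288}{10405})^2*(e_{35})^2 + (\frac{16516}{10405})^2*(e_{45})^2 = \frac{589824}{4330561}*(+1) + \frac{37748736}{108264025}*(+1) + \frac{150994944}{108264025}*(+1) + \frac{272778256}{108264025}*(-1) = -\frac{16}{25} (each basis 2-blade squares to minus the product of its generators' squares); cross terms between blades sharing an index anticommute and cancel. So B^2 = -\frac{16}{25}.
Answer: rotation, certificate B^2 = -\frac{16}{25}. Note: conjugating B changes its blade decomposition but never the scalar B^2 = -\frac{16}{25}, whose sign settles the classification.


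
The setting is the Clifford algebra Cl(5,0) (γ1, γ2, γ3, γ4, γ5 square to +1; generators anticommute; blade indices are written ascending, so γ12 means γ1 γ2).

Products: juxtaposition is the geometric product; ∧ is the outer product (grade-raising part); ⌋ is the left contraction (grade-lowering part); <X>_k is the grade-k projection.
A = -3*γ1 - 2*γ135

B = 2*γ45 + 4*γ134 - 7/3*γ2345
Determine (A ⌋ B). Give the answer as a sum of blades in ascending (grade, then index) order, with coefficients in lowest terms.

step 1: -12*γ34
Answer: -12*γ34


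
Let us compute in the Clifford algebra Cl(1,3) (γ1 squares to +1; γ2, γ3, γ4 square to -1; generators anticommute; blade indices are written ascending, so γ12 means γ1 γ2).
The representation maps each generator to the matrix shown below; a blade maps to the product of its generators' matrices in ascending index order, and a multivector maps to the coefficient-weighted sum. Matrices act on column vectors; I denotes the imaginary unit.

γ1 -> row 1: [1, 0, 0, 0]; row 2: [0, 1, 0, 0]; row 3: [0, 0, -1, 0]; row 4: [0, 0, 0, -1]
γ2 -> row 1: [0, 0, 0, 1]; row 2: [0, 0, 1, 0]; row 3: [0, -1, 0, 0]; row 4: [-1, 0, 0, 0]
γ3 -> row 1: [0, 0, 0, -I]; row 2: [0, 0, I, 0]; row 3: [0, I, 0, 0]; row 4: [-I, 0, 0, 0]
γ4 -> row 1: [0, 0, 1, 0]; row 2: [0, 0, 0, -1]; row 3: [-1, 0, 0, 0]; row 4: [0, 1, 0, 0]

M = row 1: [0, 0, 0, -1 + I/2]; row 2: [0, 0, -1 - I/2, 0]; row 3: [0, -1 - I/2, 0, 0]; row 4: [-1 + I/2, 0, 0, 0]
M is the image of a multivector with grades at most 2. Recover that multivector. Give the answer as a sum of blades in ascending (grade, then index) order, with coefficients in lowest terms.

Method: the blade images are trace-orthogonal — tr(rho(e_A) rho(e_B)^-1) = 4 if A = B and 0 otherwise — and rho(e_A)^-1 = (e_A)^2 * rho(e_A) with (e_A)^2 = +1 or -1, so the coefficient of e_A in the preimage is (e_A)^2 * tr(M rho(e_A))/4.
Nonzero projections over blades of grade <= 2: γ3: (γ3)^2 = -1, tr(M rho(γ3)) = 2, coefficient -1/2; γ12: (γ12)^2 = +1, tr(M rho(γ12)) = -4, coefficient -1. Every other blade of grade <= 2 projects to 0.
Answer: -1/2*γ3 - γ12


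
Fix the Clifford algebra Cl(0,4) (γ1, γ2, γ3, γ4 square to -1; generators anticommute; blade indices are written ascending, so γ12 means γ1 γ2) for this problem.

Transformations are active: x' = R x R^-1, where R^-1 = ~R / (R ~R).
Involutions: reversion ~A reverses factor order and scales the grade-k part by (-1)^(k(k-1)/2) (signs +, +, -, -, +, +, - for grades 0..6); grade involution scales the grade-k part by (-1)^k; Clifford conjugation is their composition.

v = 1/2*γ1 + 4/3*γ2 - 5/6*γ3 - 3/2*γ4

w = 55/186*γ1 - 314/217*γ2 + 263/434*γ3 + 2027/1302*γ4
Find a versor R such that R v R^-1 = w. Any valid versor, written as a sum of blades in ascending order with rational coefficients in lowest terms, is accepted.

Reasoning: v^2 = w^2 = -179/36 since conjugation preserves the quadratic form; R = v + w = 74/93*γ1 - 74/651*γ2 - 148/651*γ3 + 37/651*γ4 is then valid when invertible, keeping its own part and reversing (v - w)/2.
Answer: 74/93*γ1 - 74/651*γ2 - 148/651*γ3 + 37/651*γ4


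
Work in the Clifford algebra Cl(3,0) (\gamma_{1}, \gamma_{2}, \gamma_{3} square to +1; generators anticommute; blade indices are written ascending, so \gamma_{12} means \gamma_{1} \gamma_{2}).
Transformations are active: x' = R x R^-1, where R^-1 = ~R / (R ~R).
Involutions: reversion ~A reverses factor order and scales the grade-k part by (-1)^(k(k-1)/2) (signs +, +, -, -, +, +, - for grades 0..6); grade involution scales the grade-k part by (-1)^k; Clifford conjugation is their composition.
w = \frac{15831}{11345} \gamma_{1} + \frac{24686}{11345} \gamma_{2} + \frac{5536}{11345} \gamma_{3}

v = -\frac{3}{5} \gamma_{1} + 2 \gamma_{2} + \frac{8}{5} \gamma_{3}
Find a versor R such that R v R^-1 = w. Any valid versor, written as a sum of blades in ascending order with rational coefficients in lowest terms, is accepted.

Construction: equal norms (both \frac{173}{25}) license R = v + w = \frac{9024}{11345} \gamma_{1} + \frac{47376}{11345} \gamma_{2} + \frac{23688}{11345} \gamma_{3} — nothing changes along that direction, while (v - w)/2 changes sign, so v maps onto w.
Answer: \frac{9024}{11345} \gamma_{1} + \frac{47376}{11345} \gamma_{2} + \frac{23688}{11345} \gamma_{3}


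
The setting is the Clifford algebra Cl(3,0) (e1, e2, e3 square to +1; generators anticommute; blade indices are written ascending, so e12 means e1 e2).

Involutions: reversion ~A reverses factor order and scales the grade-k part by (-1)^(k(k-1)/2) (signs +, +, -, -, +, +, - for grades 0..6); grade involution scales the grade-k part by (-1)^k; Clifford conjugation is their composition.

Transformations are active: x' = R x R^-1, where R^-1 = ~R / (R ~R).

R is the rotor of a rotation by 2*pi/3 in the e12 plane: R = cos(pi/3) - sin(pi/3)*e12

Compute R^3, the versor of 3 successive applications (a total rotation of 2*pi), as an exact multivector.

The rotor phase is half the rotation angle and phases add under composition, so 3 steps in the e12 plane accumulate phase 3*(pi/3) = pi: R^3 = cos(pi) - sin(pi)*e12.
cos(pi) = -1 and sin(pi) = 0, so R^3 = -1. The total rotation 2*pi is 1 full turn, so every vector returns to itself, yet the rotor is -1, on the OTHER sheet of the double cover (an odd number of 2*pi turns).
Answer: -1


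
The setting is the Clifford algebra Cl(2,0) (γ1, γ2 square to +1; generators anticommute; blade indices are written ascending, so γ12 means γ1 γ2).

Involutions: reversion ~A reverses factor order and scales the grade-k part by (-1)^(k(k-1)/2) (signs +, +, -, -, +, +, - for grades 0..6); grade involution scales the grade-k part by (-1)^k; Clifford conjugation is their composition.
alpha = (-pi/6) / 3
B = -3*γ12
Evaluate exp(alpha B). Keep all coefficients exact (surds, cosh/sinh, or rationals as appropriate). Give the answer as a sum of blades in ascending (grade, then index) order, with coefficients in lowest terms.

B^2 = (-3)^2*(γ12)^2 = 9*(-1) = -9 (a basis 2-blade squares to minus the product of its generators' squares).
B^2 = -9 — the negative square puts this in the circular regime; l = 3, alpha*l = -pi/6, so exp(alpha B) = cos(-pi/6) + (sin(-pi/6)/3)*B = sqrt(3)/2 + (-1/6)*B.
Answer: sqrt(3)/2 + 1/2*γ12


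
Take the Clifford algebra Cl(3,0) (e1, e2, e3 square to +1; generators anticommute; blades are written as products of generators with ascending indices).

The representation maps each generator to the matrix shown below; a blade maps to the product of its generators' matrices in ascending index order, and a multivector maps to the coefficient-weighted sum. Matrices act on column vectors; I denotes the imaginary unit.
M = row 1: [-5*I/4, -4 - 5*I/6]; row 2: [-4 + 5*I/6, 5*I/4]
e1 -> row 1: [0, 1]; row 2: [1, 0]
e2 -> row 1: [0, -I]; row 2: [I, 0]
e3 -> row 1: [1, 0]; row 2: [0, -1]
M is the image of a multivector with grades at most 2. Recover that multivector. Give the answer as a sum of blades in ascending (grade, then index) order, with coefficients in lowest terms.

Method: 1, rho(e1), rho(e2), rho(e3) form a trace-orthogonal basis of the 2x2 complex matrices (tr(X Y) = 2 if X = Y, else 0), so M = m0*1 + m1*rho(e1) + m2*rho(e2) + m3*rho(e3) with m0 = tr(M)/2 = 0, m1 = tr(M rho(e1))/2 = -4, m2 = tr(M rho(e2))/2 = 5/6, m3 = tr(M rho(e3))/2 = -5*I/4.
Multiplying table entries, the bivector images are rho(e1 e2) = I*rho(e3), rho(e1 e3) = -I*rho(e2), rho(e2 e3) = I*rho(e1); with real blade coefficients the real parts of m0..m3 are the coefficients of 1, e1, e2, e3 and the imaginary parts give the bivectors (e2 e3: Im m1, e1 e3: -Im m2, e1 e2: Im m3).
Answer: -4*e1 + 5/6*e2 - 5/4*e1 e2


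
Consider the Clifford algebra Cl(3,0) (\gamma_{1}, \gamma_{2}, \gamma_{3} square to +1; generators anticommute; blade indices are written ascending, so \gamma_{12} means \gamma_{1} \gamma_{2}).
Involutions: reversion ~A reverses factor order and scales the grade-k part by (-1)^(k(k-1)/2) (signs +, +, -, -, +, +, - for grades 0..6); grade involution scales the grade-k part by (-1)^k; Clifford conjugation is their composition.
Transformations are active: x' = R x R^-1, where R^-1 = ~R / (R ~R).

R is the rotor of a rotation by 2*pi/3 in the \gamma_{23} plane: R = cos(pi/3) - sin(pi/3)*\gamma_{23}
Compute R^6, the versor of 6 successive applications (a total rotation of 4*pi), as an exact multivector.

Because a rotor carries half the rotation angle, composing 6 copies of this \gamma_{23}-plane rotor multiplies the phase: 6*(pi/3) = 2 \pi, hence R^6 = cos(2 \pi) - sin(2 \pi)*\gamma_{23}.
cos(2 \pi) = 1 and sin(2 \pi) = 0, so R^6 = 1. The total rotation 4*pi is 2 full turns, so every vector returns to itself, yet the rotor is +1, back on the identity sheet (an even number of 2*pi turns).
Answer: 1


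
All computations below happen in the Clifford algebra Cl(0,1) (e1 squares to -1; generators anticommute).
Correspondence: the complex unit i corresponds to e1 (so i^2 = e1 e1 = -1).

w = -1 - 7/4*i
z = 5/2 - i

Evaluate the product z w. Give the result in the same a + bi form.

In blades: z = 5/2 - e1, w = -1 - 7/4*e1.
Distribute z over w term by term (generator squares from the signature, products reordered to ascending indices): (5/2)*w = -5/2 - 35/8*e1; (-e1)*w = -7/4 + e1.
Sum: -17/4 - 27/8*e1; translating back through the correspondence:
Answer: -17/4 - 27/8*i


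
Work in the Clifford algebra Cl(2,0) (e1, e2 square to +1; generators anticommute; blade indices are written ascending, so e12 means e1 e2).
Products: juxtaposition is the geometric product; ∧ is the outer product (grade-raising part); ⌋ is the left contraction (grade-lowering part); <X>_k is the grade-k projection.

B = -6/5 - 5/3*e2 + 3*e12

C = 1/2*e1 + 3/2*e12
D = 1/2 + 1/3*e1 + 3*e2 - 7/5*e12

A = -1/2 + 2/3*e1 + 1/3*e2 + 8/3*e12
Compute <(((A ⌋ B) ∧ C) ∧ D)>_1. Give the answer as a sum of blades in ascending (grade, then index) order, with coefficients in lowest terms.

step 1: -358/45 - e1 + 17/6*e2 - 3/2*e12
step 2: -179/45*e1 - 267/20*e12
step 3: -179/90*e1 - 2233/120*e12
step 4: -179/90*e1
Answer: -179/90*e1


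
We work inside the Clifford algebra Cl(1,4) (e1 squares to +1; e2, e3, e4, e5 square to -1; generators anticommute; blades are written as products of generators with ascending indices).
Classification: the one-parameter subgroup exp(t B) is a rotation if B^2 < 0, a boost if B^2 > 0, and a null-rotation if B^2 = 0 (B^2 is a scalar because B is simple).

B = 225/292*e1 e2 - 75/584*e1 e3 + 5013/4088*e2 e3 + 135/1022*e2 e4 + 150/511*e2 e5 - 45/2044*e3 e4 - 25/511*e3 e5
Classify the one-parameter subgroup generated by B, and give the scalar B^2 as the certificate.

B^2 term by term: the squares give (225/292)^2*(e1 e2)^2 + (-75/584)^2*(e1 e3)^2 + (5013/4088)^2*(e2 e3)^2 + (135/1022)^2*(e2 e4)^2 + (150/511)^2*(e2 e5)^2 + (-45/2044)^2*(e3 e4)^2 + (-25/511)^2*(e3 e5)^2 = 50625/85264*(+1) + 5625/341056*(+1) + 25130169/16711744*(-1) + 18225/1044484*(-1) + 22500/261121*(-1) + 2025/4177936*(-1) + 625/261121*(-1) = -1 (each basis 2-blade squares to minus the product of its generators' squares); cross terms between blades sharing an index anticommute and cancel; the commuting (index-disjoint) pairs give grade-4 terms 2*c*c'*(blade product), which cancel blade by blade — e1 e2 e3 e4: -10125/298424 + 10125/298424 = 0; e1 e2 e3 e5: -5625/74606 + 5625/74606 = 0; e2 e3 e4 e5: 3375/261121 - 3375/261121 = 0 — confirming B is simple. So B^2 = -1.
Answer: rotation, certificate B^2 = -1. The class reads off the invariant scalar -1 directly.


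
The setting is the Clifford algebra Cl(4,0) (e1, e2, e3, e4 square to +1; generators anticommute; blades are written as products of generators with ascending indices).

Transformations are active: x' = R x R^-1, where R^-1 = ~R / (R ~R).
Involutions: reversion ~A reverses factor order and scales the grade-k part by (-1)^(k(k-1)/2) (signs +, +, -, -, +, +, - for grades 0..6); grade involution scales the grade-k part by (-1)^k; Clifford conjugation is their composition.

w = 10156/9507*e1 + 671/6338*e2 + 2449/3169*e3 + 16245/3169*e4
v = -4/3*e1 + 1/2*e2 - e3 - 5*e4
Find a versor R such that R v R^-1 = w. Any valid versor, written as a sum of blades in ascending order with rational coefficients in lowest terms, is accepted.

Since q(v) = q(w) = 1009/36, the sum R = v + w = -840/3169*e1 + 1920/3169*e2 - 720/3169*e3 + 400/3169*e4 does the job whenever invertible.
Answer: -840/3169*e1 + 1920/3169*e2 - 720/3169*e3 + 400/3169*e4
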